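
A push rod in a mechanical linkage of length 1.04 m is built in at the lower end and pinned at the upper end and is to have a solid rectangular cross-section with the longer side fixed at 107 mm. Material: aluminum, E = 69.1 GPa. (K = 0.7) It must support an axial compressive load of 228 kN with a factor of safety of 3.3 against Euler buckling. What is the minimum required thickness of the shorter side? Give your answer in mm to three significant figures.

Required P_cr = n·P = 3.3 × 228 = 752.4 kN
L_e = K·L = 0.7 × 1.04 = 0.7280 m
Required I = P_cr·L_e²/(π²E) = 7.524×10^5 × 0.7280² / (π² × 6.91×10^10) = 5.847×10^-7 m⁴
I_req = 5.847×10^5 mm⁴
Rectangle, weak axis: I_min = h·b³/12 with h = 107 mm fixed  ⇒  b = (12I/h)^(1/3) = 40.3 mm

b ≈ 40.3 mm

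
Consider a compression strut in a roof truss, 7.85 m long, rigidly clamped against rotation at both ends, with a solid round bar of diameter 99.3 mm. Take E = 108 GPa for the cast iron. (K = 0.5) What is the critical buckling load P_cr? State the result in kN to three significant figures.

P_cr ≈ 330 kN

I = πd⁴/64 = π×99.3⁴/64 = 4.773×10^6 mm⁴
I = 4.773×10^6 mm⁴ = 4.773×10^-6 m⁴
Effective length L_e = K·L = 0.5 × 7.85 = 3.925 m
P_cr = π²EI / L_e² = π² × 108×10⁹ × 4.773×10^-6 / 3.925² = 3.302×10^5 N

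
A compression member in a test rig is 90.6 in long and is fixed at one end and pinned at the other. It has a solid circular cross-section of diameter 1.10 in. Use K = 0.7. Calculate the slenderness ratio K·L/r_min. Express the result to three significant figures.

For a solid circle r = d/4 = 1.10/4 = 0.2750 in
L_e = K·L = 0.7 × 90.6 = 63.42 in
λ = L_e / r_min = 63.420 / 0.2750 = 231

λ ≈ 231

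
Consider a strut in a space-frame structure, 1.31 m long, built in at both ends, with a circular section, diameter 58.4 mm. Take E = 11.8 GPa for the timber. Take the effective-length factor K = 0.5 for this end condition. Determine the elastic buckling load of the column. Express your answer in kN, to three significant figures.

I = πd⁴/64 = π×58.4⁴/64 = 5.710×10^5 mm⁴
I = 5.710×10^5 mm⁴ = 5.710×10^-7 m⁴
Effective length L_e = K·L = 0.5 × 1.31 = 0.6550 m
P_cr = π²EI / L_e² = π² × 11.8×10⁹ × 5.710×10^-7 / 0.6550² = 1.550×10^5 N

P_cr ≈ 155 kN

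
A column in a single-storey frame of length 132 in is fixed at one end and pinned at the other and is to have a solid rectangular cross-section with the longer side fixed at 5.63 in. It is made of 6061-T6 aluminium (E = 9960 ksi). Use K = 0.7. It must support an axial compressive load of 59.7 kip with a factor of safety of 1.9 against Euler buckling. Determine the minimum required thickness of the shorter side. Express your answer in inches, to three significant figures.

Required P_cr = n·P = 1.9 × 59.7 = 113.4 kip
L_e = K·L = 0.7 × 132 = 92.40 in
Required I = P_cr·L_e²/(π²E) = 1.134×10^5 × 92.40² / (π² × 9.96×10^6) = 9.852 in⁴
Rectangle, weak axis: I_min = h·b³/12 with h = 5.63 in fixed  ⇒  b = (12I/h)^(1/3) = 2.76 in

b ≈ 2.76 in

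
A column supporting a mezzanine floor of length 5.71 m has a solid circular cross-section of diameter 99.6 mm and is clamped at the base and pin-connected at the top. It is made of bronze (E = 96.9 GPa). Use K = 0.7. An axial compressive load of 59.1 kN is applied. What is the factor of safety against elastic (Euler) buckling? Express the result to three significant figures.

I = πd⁴/64 = π×99.6⁴/64 = 4.831×10^6 mm⁴
I = 4.831×10^6 mm⁴ = 4.831×10^-6 m⁴
Effective length L_e = K·L = 0.7 × 5.71 = 3.997 m
P_cr = π²EI / L_e² = π² × 96.9×10⁹ × 4.831×10^-6 / 3.997² = 2.892×10^5 N
Factor of safety n = P_cr / P = 289.18 / 59.1 = 4.89

n ≈ 4.89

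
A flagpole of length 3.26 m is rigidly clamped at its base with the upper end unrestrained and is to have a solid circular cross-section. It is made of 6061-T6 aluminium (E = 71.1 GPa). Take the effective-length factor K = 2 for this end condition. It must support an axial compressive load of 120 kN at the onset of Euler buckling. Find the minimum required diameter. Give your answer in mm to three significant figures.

d ≈ 110 mm

L_e = K·L = 2 × 3.26 = 6.520 m
Required I = P_cr·L_e²/(π²E) = 1.200×10^5 × 6.520² / (π² × 7.11×10^10) = 7.270×10^-6 m⁴
I_req = 7.270×10^6 mm⁴
Solid circle: I = πd⁴/64  ⇒  d = (64I/π)^(1/4) = (64×7.270×10^6/π)^(1/4) = 110 mm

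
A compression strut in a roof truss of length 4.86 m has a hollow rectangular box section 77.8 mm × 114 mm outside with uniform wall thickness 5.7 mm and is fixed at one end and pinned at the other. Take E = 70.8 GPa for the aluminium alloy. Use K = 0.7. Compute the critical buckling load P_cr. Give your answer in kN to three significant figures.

P_cr ≈ 119 kN

Inner dimensions: h_i = 114 − 2×5.7 = 102.6 mm, b_i = 77.8 − 2×5.7 = 66.40 mm
Weak-axis I_min = (h_o·b_o³ − h_i·b_i³)/12 with b_o = 77.8, b_i = 66.40 mm (shorter outer/inner sides).
I_min = (114×77.8³ − 102.6×66.40³)/12 = 1.971×10^6 mm⁴
I = 1.971×10^6 mm⁴ = 1.971×10^-6 m⁴
Effective length L_e = K·L = 0.7 × 4.86 = 3.402 m
P_cr = π²EI / L_e² = π² × 70.8×10⁹ × 1.971×10^-6 / 3.402² = 1.190×10^5 N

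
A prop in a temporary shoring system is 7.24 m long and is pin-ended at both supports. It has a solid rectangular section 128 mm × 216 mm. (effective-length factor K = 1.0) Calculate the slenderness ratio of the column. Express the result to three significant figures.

For a rectangle r_min = b/√12 = 128/√12 = 36.95 mm
L_e = K·L = 1 × 7.24 m = 7.240 m = 7240.0 mm
λ = L_e / r_min = 7240.0 / 36.95 = 196

λ ≈ 196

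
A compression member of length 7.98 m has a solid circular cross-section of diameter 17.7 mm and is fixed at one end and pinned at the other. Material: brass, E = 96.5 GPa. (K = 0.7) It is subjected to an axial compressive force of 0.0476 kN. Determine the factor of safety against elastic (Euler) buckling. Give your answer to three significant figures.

n ≈ 3.09

I = πd⁴/64 = π×17.7⁴/64 = 4.818×10^3 mm⁴
I = 4.818×10^3 mm⁴ = 4.818×10^-9 m⁴
Effective length L_e = K·L = 0.7 × 7.98 = 5.586 m
P_cr = π²EI / L_e² = π² × 96.5×10⁹ × 4.818×10^-9 / 5.586² = 147.1 N
Factor of safety n = P_cr / P = 0.14706 / 0.0476 = 3.09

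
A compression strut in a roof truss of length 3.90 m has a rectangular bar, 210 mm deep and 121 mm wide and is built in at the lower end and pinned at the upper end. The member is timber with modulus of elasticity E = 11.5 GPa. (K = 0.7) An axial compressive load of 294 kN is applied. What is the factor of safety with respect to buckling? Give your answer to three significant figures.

Buckling occurs about the weak axis: I_min = h·b³/12 with b = 121 mm (the shorter side).
I_min = 210×121³/12 = 3.100×10^7 mm⁴
I = 3.100×10^7 mm⁴ = 3.100×10^-5 m⁴
Effective length L_e = K·L = 0.7 × 3.90 = 2.730 m
P_cr = π²EI / L_e² = π² × 11.5×10⁹ × 3.100×10^-5 / 2.730² = 4.721×10^5 N
Factor of safety n = P_cr / P = 472.14 / 294 = 1.61

n ≈ 1.61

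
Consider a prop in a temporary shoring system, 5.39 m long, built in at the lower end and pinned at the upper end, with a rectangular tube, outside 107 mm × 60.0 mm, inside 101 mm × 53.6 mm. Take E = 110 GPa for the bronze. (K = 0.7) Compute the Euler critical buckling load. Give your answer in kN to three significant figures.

Weak-axis I_min = (h_o·b_o³ − h_i·b_i³)/12 with b_o = 60.0, b_i = 53.60 mm (shorter outer/inner sides).
I_min = (107×60.0³ − 101.0×53.60³)/12 = 6.299×10^5 mm⁴
I = 6.299×10^5 mm⁴ = 6.299×10^-7 m⁴
Effective length L_e = K·L = 0.7 × 5.39 = 3.773 m
P_cr = π²EI / L_e² = π² × 110×10⁹ × 6.299×10^-7 / 3.773² = 4.804×10^4 N

P_cr ≈ 48.0 kN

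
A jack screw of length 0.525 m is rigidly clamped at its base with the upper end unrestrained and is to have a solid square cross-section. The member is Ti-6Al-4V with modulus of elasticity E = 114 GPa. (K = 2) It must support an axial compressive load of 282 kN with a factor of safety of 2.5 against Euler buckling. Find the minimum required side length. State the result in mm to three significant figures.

a ≈ 53.7 mm

Required P_cr = n·P = 2.5 × 282 = 705.0 kN
L_e = K·L = 2 × 0.525 = 1.050 m
Required I = P_cr·L_e²/(π²E) = 7.050×10^5 × 1.050² / (π² × 1.14×10^11) = 6.908×10^-7 m⁴
I_req = 6.908×10^5 mm⁴
Solid square: I = a⁴/12  ⇒  a = (12I)^(1/4) = (12×6.908×10^5)^(1/4) = 53.7 mm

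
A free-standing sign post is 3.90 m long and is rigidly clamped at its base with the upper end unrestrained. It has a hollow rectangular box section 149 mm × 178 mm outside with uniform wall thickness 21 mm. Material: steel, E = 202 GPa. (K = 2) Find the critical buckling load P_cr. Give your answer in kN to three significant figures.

P_cr ≈ 1150 kN

Inner dimensions: h_i = 178 − 2×21 = 136.0 mm, b_i = 149 − 2×21 = 107.0 mm
Weak-axis I_min = (h_o·b_o³ − h_i·b_i³)/12 with b_o = 149, b_i = 107.0 mm (shorter outer/inner sides).
I_min = (178×149³ − 136.0×107.0³)/12 = 3.518×10^7 mm⁴
I = 3.518×10^7 mm⁴ = 3.518×10^-5 m⁴
Effective length L_e = K·L = 2 × 3.90 = 7.800 m
P_cr = π²EI / L_e² = π² × 202×10⁹ × 3.518×10^-5 / 7.800² = 1.153×10^6 N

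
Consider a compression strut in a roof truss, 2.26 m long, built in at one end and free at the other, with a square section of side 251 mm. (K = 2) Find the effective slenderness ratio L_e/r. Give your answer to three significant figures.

I = a⁴/12 = 251⁴/12 = 3.308×10^8 mm⁴
A = 6.300×10^4 mm²;  r_min = √(I/A) = √(3.308×10^8/6.300×10^4) = 72.46 mm
L_e = K·L = 2 × 2.26 m = 4.520 m = 4520.0 mm
λ = L_e / r_min = 4520.0 / 72.46 = 62.4

λ ≈ 62.4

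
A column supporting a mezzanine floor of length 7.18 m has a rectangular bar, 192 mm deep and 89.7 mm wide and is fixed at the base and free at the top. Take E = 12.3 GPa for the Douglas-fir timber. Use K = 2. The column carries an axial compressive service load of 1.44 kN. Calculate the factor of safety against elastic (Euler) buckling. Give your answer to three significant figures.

Buckling occurs about the weak axis: I_min = h·b³/12 with b = 89.7 mm (the shorter side).
I_min = 192×89.7³/12 = 1.155×10^7 mm⁴
I = 1.155×10^7 mm⁴ = 1.155×10^-5 m⁴
Effective length L_e = K·L = 2 × 7.18 = 14.36 m
P_cr = π²EI / L_e² = π² × 12.3×10⁹ × 1.155×10^-5 / 14.36² = 6.798×10^3 N
Factor of safety n = P_cr / P = 6.7982 / 1.44 = 4.72

n ≈ 4.72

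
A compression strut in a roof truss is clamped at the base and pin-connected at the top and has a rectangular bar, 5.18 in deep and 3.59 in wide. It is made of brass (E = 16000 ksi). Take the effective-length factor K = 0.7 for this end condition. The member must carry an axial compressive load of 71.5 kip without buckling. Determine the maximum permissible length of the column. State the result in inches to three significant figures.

L_max ≈ 300 in

Buckling occurs about the weak axis: I_min = h·b³/12 with b = 3.59 in (the shorter side).
I_min = 5.18×3.59³/12 = 19.97 in⁴
At the buckling limit P_cr = P = 7.150×10^4 lb
From P_cr = π²EI/(K·L)²:  L = (1/K)·√(π²EI/P_cr) = (1/0.7)·√(π²×1.60×10^7×19.97/7.150×10^4)
L = 300 in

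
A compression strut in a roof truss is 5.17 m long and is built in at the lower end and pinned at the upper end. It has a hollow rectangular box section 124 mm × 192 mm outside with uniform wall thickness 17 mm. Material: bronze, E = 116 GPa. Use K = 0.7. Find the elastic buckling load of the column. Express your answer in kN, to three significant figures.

Inner dimensions: h_i = 192 − 2×17 = 158.0 mm, b_i = 124 − 2×17 = 90.00 mm
Weak-axis I_min = (h_o·b_o³ − h_i·b_i³)/12 with b_o = 124, b_i = 90.00 mm (shorter outer/inner sides).
I_min = (192×124³ − 158.0×90.00³)/12 = 2.091×10^7 mm⁴
I = 2.091×10^7 mm⁴ = 2.091×10^-5 m⁴
Effective length L_e = K·L = 0.7 × 5.17 = 3.619 m
P_cr = π²EI / L_e² = π² × 116×10⁹ × 2.091×10^-5 / 3.619² = 1.828×10^6 N

P_cr ≈ 1830 kN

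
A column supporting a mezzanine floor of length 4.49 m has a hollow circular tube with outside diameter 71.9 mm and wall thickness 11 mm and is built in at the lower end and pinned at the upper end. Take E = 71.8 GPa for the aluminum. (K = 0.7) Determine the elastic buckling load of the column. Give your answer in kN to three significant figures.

Inner diameter d_i = 71.9 − 2×11 = 49.90 mm
I = π(d_o⁴ − d_i⁴)/64 = π(71.9⁴ − 49.90⁴)/64 = 1.008×10^6 mm⁴
I = 1.008×10^6 mm⁴ = 1.008×10^-6 m⁴
Effective length L_e = K·L = 0.7 × 4.49 = 3.143 m
P_cr = π²EI / L_e² = π² × 71.8×10⁹ × 1.008×10^-6 / 3.143² = 7.227×10^4 N

P_cr ≈ 72.3 kN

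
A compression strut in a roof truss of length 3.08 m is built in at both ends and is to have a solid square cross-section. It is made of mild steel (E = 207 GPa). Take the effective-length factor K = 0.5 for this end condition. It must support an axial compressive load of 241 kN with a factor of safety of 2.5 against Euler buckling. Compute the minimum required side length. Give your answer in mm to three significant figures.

a ≈ 53.8 mm

Required P_cr = n·P = 2.5 × 241 = 602.5 kN
L_e = K·L = 0.5 × 3.08 = 1.540 m
Required I = P_cr·L_e²/(π²E) = 6.025×10^5 × 1.540² / (π² × 2.07×10^11) = 6.994×10^-7 m⁴
I_req = 6.994×10^5 mm⁴
Solid square: I = a⁴/12  ⇒  a = (12I)^(1/4) = (12×6.994×10^5)^(1/4) = 53.8 mm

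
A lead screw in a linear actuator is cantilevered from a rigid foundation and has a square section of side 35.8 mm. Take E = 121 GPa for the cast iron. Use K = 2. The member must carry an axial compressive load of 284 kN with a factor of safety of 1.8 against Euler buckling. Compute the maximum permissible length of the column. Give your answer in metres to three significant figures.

L_max ≈ 0.283 m

I = a⁴/12 = 35.8⁴/12 = 1.369×10^5 mm⁴
I = 1.369×10^-7 m⁴
Required critical load P_cr = n·P = 1.8 × 284 = 511.2 kN = 5.112×10^5 N
From P_cr = π²EI/(K·L)²:  L = (1/K)·√(π²EI/P_cr) = (1/2)·√(π²×1.21×10^11×1.369×10^-7/5.112×10^5)
L = 0.283 m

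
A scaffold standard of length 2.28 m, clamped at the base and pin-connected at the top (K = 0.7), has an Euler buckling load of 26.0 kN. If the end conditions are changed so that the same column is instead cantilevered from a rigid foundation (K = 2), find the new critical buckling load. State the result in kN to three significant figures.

P_cr ∝ 1/K², so P_cr,new = P_cr,old × (K_old/K_new)² = 26.0 × (0.7/2)²
= 26.0 × 0.1225 = 3.18 kN

P_cr ≈ 3.18 kN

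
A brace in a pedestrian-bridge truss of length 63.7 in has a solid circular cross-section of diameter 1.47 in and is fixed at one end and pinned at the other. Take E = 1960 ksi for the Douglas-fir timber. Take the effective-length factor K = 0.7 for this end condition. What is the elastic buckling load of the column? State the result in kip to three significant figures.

I = πd⁴/64 = π×1.47⁴/64 = 0.2292 in⁴
Effective length L_e = K·L = 0.7 × 63.7 = 44.59 in
P_cr = π²EI / L_e² = π² × 1960×10³ × 0.2292 / 44.59² = 2.230×10^3 lb

P_cr ≈ 2.23 kip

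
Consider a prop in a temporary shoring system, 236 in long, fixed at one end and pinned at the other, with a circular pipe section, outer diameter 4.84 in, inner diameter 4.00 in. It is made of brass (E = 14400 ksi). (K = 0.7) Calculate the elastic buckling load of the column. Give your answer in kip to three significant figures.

P_cr ≈ 74.8 kip

d_o = 4.84 in, d_i = 4.00 in
I = π(d_o⁴ − d_i⁴)/64 = π(4.84⁴ − 4.000⁴)/64 = 14.37 in⁴
Effective length L_e = K·L = 0.7 × 236 = 165.2 in
P_cr = π²EI / L_e² = π² × 14400×10³ × 14.37 / 165.2² = 7.484×10^4 lb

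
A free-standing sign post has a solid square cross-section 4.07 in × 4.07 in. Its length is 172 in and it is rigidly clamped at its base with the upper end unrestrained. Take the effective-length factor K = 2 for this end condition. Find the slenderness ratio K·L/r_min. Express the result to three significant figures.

I = a⁴/12 = 4.07⁴/12 = 22.87 in⁴
A = 16.56 in²;  r_min = √(I/A) = √(22.87/16.56) = 1.175 in
L_e = K·L = 2 × 172 = 344.0 in
λ = L_e / r_min = 344.00 / 1.175 = 293

λ ≈ 293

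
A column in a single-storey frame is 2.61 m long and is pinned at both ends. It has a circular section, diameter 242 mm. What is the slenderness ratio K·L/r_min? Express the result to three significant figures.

λ ≈ 43.1

For a solid circle r = d/4 = 242/4 = 60.50 mm
L_e = K·L = 1 × 2.61 m = 2.610 m = 2610.0 mm
λ = L_e / r_min = 2610.0 / 60.50 = 43.1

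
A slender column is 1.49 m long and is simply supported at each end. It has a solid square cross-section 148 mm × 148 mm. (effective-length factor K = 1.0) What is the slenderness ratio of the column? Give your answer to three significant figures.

For a square r = a/√12 = 148/√12 = 42.72 mm
L_e = K·L = 1 × 1.49 m = 1.490 m = 1490.0 mm
λ = L_e / r_min = 1490.0 / 42.72 = 34.9

λ ≈ 34.9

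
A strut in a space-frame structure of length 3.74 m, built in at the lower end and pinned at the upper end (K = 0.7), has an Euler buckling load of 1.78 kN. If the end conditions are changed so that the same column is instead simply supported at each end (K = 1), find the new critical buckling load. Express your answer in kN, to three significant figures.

P_cr ∝ 1/K², so P_cr,new = P_cr,old × (K_old/K_new)² = 1.78 × (0.7/1)²
= 1.78 × 0.4900 = 0.872 kN

P_cr ≈ 0.872 kN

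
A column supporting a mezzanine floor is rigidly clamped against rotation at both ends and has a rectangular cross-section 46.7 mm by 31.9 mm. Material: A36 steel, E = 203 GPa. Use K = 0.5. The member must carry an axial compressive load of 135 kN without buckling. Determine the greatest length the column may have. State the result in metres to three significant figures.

Buckling occurs about the weak axis: I_min = h·b³/12 with b = 31.9 mm (the shorter side).
I_min = 46.7×31.9³/12 = 1.263×10^5 mm⁴
I = 1.263×10^-7 m⁴
At the buckling limit P_cr = P = 1.350×10^5 N
From P_cr = π²EI/(K·L)²:  L = (1/K)·√(π²EI/P_cr) = (1/0.5)·√(π²×2.03×10^11×1.263×10^-7/1.350×10^5)
L = 2.74 m

L_max ≈ 2.74 m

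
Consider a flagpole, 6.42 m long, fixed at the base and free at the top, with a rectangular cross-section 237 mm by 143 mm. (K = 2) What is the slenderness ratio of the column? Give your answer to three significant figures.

For a rectangle r_min = b/√12 = 143/√12 = 41.28 mm
L_e = K·L = 2 × 6.42 m = 12.84 m = 12840 mm
λ = L_e / r_min = 12840 / 41.28 = 311

λ ≈ 311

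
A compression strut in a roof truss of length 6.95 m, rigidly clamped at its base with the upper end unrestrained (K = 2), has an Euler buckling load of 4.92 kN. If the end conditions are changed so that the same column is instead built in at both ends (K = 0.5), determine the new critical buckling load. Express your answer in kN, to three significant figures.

P_cr ∝ 1/K², so P_cr,new = P_cr,old × (K_old/K_new)² = 4.92 × (2/0.5)²
= 4.92 × 16.00 = 78.7 kN

P_cr ≈ 78.7 kN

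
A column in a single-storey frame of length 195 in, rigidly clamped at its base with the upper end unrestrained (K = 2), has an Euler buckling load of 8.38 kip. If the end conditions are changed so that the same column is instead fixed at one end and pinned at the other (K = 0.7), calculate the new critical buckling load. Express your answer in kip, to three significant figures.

P_cr ≈ 68.4 kip

P_cr ∝ 1/K², so P_cr,new = P_cr,old × (K_old/K_new)² = 8.38 × (2/0.7)²
= 8.38 × 8.163 = 68.4 kip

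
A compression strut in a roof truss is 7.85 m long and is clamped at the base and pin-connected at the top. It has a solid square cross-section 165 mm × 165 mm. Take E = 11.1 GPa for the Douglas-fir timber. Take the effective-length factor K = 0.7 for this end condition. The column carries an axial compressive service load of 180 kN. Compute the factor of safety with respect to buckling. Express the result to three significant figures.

I = a⁴/12 = 165⁴/12 = 6.177×10^7 mm⁴
I = 6.177×10^7 mm⁴ = 6.177×10^-5 m⁴
Effective length L_e = K·L = 0.7 × 7.85 = 5.495 m
P_cr = π²EI / L_e² = π² × 11.1×10⁹ × 6.177×10^-5 / 5.495² = 2.241×10^5 N
Factor of safety n = P_cr / P = 224.10 / 180 = 1.25

n ≈ 1.25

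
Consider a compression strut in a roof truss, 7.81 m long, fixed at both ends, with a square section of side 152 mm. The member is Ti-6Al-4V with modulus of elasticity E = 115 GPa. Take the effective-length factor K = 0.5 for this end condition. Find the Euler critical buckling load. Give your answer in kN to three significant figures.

P_cr ≈ 3310 kN

I = a⁴/12 = 152⁴/12 = 4.448×10^7 mm⁴
I = 4.448×10^7 mm⁴ = 4.448×10^-5 m⁴
Effective length L_e = K·L = 0.5 × 7.81 = 3.905 m
P_cr = π²EI / L_e² = π² × 115×10⁹ × 4.448×10^-5 / 3.905² = 3.311×10^6 N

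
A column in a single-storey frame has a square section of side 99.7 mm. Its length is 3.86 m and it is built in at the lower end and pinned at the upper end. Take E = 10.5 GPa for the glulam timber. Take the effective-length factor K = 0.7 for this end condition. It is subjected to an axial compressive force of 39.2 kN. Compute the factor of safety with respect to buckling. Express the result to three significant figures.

I = a⁴/12 = 99.7⁴/12 = 8.234×10^6 mm⁴
I = 8.234×10^6 mm⁴ = 8.234×10^-6 m⁴
Effective length L_e = K·L = 0.7 × 3.86 = 2.702 m
P_cr = π²EI / L_e² = π² × 10.5×10⁹ × 8.234×10^-6 / 2.702² = 1.169×10^5 N
Factor of safety n = P_cr / P = 116.87 / 39.2 = 2.98

n ≈ 2.98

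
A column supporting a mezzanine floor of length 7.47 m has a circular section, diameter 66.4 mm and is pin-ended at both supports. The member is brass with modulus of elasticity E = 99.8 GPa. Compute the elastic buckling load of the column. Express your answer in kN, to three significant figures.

I = πd⁴/64 = π×66.4⁴/64 = 9.542×10^5 mm⁴
I = 9.542×10^5 mm⁴ = 9.542×10^-7 m⁴
Effective length L_e = K·L = 1 × 7.47 = 7.470 m
P_cr = π²EI / L_e² = π² × 99.8×10⁹ × 9.542×10^-7 / 7.470² = 1.684×10^4 N

P_cr ≈ 16.8 kN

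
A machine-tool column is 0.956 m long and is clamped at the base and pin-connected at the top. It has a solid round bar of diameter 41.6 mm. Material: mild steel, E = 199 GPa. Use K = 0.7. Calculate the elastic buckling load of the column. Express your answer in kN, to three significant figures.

I = πd⁴/64 = π×41.6⁴/64 = 1.470×10^5 mm⁴
I = 1.470×10^5 mm⁴ = 1.470×10^-7 m⁴
Effective length L_e = K·L = 0.7 × 0.956 = 0.6692 m
P_cr = π²EI / L_e² = π² × 199×10⁹ × 1.470×10^-7 / 0.6692² = 6.447×10^5 N

P_cr ≈ 645 kN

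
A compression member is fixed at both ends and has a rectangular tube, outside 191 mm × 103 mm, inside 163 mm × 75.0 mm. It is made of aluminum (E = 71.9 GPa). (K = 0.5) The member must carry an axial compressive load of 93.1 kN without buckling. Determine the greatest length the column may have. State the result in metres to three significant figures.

Weak-axis I_min = (h_o·b_o³ − h_i·b_i³)/12 with b_o = 103, b_i = 75.00 mm (shorter outer/inner sides).
I_min = (191×103³ − 163.0×75.00³)/12 = 1.166×10^7 mm⁴
I = 1.166×10^-5 m⁴
At the buckling limit P_cr = P = 9.310×10^4 N
From P_cr = π²EI/(K·L)²:  L = (1/K)·√(π²EI/P_cr) = (1/0.5)·√(π²×7.19×10^10×1.166×10^-5/9.310×10^4)
L = 18.9 m

L_max ≈ 18.9 m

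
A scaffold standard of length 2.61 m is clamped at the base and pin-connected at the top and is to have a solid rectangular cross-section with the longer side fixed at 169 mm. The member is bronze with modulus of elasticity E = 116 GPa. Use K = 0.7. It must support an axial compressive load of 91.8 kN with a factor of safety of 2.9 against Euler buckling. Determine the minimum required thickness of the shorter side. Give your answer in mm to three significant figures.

b ≈ 38.1 mm

Required P_cr = n·P = 2.9 × 91.8 = 266.2 kN
L_e = K·L = 0.7 × 2.61 = 1.827 m
Required I = P_cr·L_e²/(π²E) = 2.662×10^5 × 1.827² / (π² × 1.16×10^11) = 7.762×10^-7 m⁴
I_req = 7.762×10^5 mm⁴
Rectangle, weak axis: I_min = h·b³/12 with h = 169 mm fixed  ⇒  b = (12I/h)^(1/3) = 38.1 mm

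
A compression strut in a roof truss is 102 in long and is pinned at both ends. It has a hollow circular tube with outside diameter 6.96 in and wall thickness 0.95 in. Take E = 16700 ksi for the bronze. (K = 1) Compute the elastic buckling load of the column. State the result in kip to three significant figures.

P_cr ≈ 1320 kip

Inner diameter d_i = 6.96 − 2×0.95 = 5.060 in
I = π(d_o⁴ − d_i⁴)/64 = π(6.96⁴ − 5.060⁴)/64 = 83.01 in⁴
Effective length L_e = K·L = 1 × 102 = 102.0 in
P_cr = π²EI / L_e² = π² × 16700×10³ × 83.01 / 102.0² = 1.315×10^6 lb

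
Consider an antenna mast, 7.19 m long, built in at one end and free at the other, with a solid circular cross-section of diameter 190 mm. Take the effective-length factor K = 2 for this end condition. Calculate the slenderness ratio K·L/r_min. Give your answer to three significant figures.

I = πd⁴/64 = π×190⁴/64 = 6.397×10^7 mm⁴
A = 2.835×10^4 mm²;  r_min = √(I/A) = √(6.397×10^7/2.835×10^4) = 47.50 mm
L_e = K·L = 2 × 7.19 m = 14.38 m = 14380 mm
λ = L_e / r_min = 14380 / 47.50 = 303

λ ≈ 303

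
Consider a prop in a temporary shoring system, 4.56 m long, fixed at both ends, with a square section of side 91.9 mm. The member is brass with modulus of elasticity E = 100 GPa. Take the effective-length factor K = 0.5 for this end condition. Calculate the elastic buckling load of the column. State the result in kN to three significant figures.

I = a⁴/12 = 91.9⁴/12 = 5.944×10^6 mm⁴
I = 5.944×10^6 mm⁴ = 5.944×10^-6 m⁴
Effective length L_e = K·L = 0.5 × 4.56 = 2.280 m
P_cr = π²EI / L_e² = π² × 100×10⁹ × 5.944×10^-6 / 2.280² = 1.129×10^6 N

P_cr ≈ 1130 kN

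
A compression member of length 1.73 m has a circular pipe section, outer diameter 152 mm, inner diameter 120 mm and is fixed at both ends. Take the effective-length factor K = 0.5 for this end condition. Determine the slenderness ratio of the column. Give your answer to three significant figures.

d_o = 152 mm, d_i = 120 mm
I = π(d_o⁴ − d_i⁴)/64 = π(152⁴ − 120.0⁴)/64 = 1.602×10^7 mm⁴
A = 6.836×10^3 mm²;  r_min = √(I/A) = √(1.602×10^7/6.836×10^3) = 48.41 mm
L_e = K·L = 0.5 × 1.73 m = 0.8650 m = 865.00 mm
λ = L_e / r_min = 865.00 / 48.41 = 17.9

λ ≈ 17.9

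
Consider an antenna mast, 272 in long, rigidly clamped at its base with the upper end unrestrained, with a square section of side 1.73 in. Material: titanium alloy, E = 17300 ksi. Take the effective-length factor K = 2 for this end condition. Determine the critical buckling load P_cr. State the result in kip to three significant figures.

I = a⁴/12 = 1.73⁴/12 = 0.7465 in⁴
Effective length L_e = K·L = 2 × 272 = 544.0 in
P_cr = π²EI / L_e² = π² × 17300×10³ × 0.7465 / 544.0² = 430.7 lb

P_cr ≈ 0.431 kip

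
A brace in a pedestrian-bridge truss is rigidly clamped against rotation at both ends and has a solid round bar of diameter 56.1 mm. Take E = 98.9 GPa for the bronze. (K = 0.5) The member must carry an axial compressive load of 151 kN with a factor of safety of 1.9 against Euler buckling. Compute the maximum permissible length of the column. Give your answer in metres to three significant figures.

I = πd⁴/64 = π×56.1⁴/64 = 4.862×10^5 mm⁴
I = 4.862×10^-7 m⁴
Required critical load P_cr = n·P = 1.9 × 151 = 286.9 kN = 2.869×10^5 N
From P_cr = π²EI/(K·L)²:  L = (1/K)·√(π²EI/P_cr) = (1/0.5)·√(π²×9.89×10^10×4.862×10^-7/2.869×10^5)
L = 2.57 m

L_max ≈ 2.57 m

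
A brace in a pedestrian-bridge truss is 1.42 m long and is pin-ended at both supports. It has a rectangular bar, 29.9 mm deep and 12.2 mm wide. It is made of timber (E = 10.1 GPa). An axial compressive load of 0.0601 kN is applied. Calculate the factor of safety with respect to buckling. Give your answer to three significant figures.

n ≈ 3.72

Buckling occurs about the weak axis: I_min = h·b³/12 with b = 12.2 mm (the shorter side).
I_min = 29.9×12.2³/12 = 4.524×10^3 mm⁴
I = 4.524×10^3 mm⁴ = 4.524×10^-9 m⁴
Effective length L_e = K·L = 1 × 1.42 = 1.420 m
P_cr = π²EI / L_e² = π² × 10.1×10⁹ × 4.524×10^-9 / 1.420² = 223.7 N
Factor of safety n = P_cr / P = 0.22367 / 0.0601 = 3.72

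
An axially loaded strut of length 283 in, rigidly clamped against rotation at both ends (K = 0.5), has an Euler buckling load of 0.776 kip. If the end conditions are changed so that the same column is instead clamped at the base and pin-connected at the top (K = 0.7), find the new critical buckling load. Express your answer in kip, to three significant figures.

P_cr ∝ 1/K², so P_cr,new = P_cr,old × (K_old/K_new)² = 0.776 × (0.5/0.7)²
= 0.776 × 0.5102 = 0.396 kip

P_cr ≈ 0.396 kip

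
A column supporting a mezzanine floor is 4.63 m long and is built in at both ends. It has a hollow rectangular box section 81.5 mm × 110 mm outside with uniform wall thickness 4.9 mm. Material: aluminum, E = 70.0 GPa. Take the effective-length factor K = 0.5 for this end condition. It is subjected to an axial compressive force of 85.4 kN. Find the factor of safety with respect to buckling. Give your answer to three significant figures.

Inner dimensions: h_i = 110 − 2×4.9 = 100.2 mm, b_i = 81.5 − 2×4.9 = 71.70 mm
Weak-axis I_min = (h_o·b_o³ − h_i·b_i³)/12 with b_o = 81.5, b_i = 71.70 mm (shorter outer/inner sides).
I_min = (110×81.5³ − 100.2×71.70³)/12 = 1.884×10^6 mm⁴
I = 1.884×10^6 mm⁴ = 1.884×10^-6 m⁴
Effective length L_e = K·L = 0.5 × 4.63 = 2.315 m
P_cr = π²EI / L_e² = π² × 70.0×10⁹ × 1.884×10^-6 / 2.315² = 2.429×10^5 N
Factor of safety n = P_cr / P = 242.93 / 85.4 = 2.84

n ≈ 2.84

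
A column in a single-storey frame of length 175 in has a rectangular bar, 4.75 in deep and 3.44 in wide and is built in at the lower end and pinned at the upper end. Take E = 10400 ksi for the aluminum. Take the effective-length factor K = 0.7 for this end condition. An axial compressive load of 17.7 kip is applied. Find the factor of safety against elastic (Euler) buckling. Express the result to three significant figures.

n ≈ 6.23

Buckling occurs about the weak axis: I_min = h·b³/12 with b = 3.44 in (the shorter side).
I_min = 4.75×3.44³/12 = 16.11 in⁴
Effective length L_e = K·L = 0.7 × 175 = 122.5 in
P_cr = π²EI / L_e² = π² × 10400×10³ × 16.11 / 122.5² = 1.102×10^5 lb
Factor of safety n = P_cr / P = 110.22 / 17.7 = 6.23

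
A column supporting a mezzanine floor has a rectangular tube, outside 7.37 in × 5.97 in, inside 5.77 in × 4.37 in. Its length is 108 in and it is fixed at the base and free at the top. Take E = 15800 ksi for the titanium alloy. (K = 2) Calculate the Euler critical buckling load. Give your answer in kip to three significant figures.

P_cr ≈ 303 kip

Weak-axis I_min = (h_o·b_o³ − h_i·b_i³)/12 with b_o = 5.97, b_i = 4.370 in (shorter outer/inner sides).
I_min = (7.37×5.97³ − 5.770×4.370³)/12 = 90.55 in⁴
Effective length L_e = K·L = 2 × 108 = 216.0 in
P_cr = π²EI / L_e² = π² × 15800×10³ × 90.55 / 216.0² = 3.027×10^5 lb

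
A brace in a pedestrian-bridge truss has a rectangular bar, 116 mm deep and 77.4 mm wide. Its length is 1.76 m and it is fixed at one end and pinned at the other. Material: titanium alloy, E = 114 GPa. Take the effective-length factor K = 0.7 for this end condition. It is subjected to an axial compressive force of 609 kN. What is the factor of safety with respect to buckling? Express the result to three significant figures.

n ≈ 5.46

Buckling occurs about the weak axis: I_min = h·b³/12 with b = 77.4 mm (the shorter side).
I_min = 116×77.4³/12 = 4.482×10^6 mm⁴
I = 4.482×10^6 mm⁴ = 4.482×10^-6 m⁴
Effective length L_e = K·L = 0.7 × 1.76 = 1.232 m
P_cr = π²EI / L_e² = π² × 114×10⁹ × 4.482×10^-6 / 1.232² = 3.323×10^6 N
Factor of safety n = P_cr / P = 3322.6 / 609 = 5.46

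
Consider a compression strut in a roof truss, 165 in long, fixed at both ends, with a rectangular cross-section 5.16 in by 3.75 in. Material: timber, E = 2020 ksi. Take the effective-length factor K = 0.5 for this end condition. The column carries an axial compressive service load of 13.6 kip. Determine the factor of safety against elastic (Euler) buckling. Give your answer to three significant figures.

Buckling occurs about the weak axis: I_min = h·b³/12 with b = 3.75 in (the shorter side).
I_min = 5.16×3.75³/12 = 22.68 in⁴
Effective length L_e = K·L = 0.5 × 165 = 82.50 in
P_cr = π²EI / L_e² = π² × 2020×10³ × 22.68 / 82.50² = 6.642×10^4 lb
Factor of safety n = P_cr / P = 66.421 / 13.6 = 4.88

n ≈ 4.88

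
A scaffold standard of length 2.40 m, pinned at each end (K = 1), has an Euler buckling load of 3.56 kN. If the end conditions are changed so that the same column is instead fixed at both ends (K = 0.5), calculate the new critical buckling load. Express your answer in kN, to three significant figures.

P_cr ≈ 14.2 kN

P_cr ∝ 1/K², so P_cr,new = P_cr,old × (K_old/K_new)² = 3.56 × (1/0.5)²
= 3.56 × 4.000 = 14.2 kN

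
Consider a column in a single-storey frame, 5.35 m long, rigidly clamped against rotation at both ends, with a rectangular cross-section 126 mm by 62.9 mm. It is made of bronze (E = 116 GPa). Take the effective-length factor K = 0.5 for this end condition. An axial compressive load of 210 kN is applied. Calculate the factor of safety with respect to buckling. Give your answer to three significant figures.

Buckling occurs about the weak axis: I_min = h·b³/12 with b = 62.9 mm (the shorter side).
I_min = 126×62.9³/12 = 2.613×10^6 mm⁴
I = 2.613×10^6 mm⁴ = 2.613×10^-6 m⁴
Effective length L_e = K·L = 0.5 × 5.35 = 2.675 m
P_cr = π²EI / L_e² = π² × 116×10⁹ × 2.613×10^-6 / 2.675² = 4.181×10^5 N
Factor of safety n = P_cr / P = 418.07 / 210 = 1.99

n ≈ 1.99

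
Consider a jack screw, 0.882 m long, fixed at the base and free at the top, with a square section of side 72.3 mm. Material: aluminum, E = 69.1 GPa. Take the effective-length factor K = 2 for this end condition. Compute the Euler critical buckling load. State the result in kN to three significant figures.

P_cr ≈ 499 kN

I = a⁴/12 = 72.3⁴/12 = 2.277×10^6 mm⁴
I = 2.277×10^6 mm⁴ = 2.277×10^-6 m⁴
Effective length L_e = K·L = 2 × 0.882 = 1.764 m
P_cr = π²EI / L_e² = π² × 69.1×10⁹ × 2.277×10^-6 / 1.764² = 4.991×10^5 N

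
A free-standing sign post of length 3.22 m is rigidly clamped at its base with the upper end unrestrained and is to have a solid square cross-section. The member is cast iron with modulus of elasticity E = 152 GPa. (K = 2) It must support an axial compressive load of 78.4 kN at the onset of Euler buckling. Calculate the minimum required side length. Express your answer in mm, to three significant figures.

L_e = K·L = 2 × 3.22 = 6.440 m
Required I = P_cr·L_e²/(π²E) = 7.840×10^4 × 6.440² / (π² × 1.52×10^11) = 2.167×10^-6 m⁴
I_req = 2.167×10^6 mm⁴
Solid square: I = a⁴/12  ⇒  a = (12I)^(1/4) = (12×2.167×10^6)^(1/4) = 71.4 mm

a ≈ 71.4 mm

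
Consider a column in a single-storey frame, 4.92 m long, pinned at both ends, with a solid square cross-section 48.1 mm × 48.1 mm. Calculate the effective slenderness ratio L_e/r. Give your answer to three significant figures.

For a square r = a/√12 = 48.1/√12 = 13.89 mm
L_e = K·L = 1 × 4.92 m = 4.920 m = 4920.0 mm
λ = L_e / r_min = 4920.0 / 13.89 = 354

λ ≈ 354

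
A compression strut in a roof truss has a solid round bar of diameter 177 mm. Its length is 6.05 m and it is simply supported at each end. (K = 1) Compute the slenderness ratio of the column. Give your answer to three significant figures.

I = πd⁴/64 = π×177⁴/64 = 4.818×10^7 mm⁴
A = 2.461×10^4 mm²;  r_min = √(I/A) = √(4.818×10^7/2.461×10^4) = 44.25 mm
L_e = K·L = 1 × 6.05 m = 6.050 m = 6050.0 mm
λ = L_e / r_min = 6050.0 / 44.25 = 137

λ ≈ 137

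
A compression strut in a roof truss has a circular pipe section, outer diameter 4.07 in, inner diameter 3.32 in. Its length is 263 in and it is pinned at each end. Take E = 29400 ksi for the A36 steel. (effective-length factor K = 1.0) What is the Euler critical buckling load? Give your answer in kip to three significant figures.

P_cr ≈ 31.5 kip

d_o = 4.07 in, d_i = 3.32 in
I = π(d_o⁴ − d_i⁴)/64 = π(4.07⁴ − 3.320⁴)/64 = 7.506 in⁴
Effective length L_e = K·L = 1 × 263 = 263.0 in
P_cr = π²EI / L_e² = π² × 29400×10³ × 7.506 / 263.0² = 3.149×10^4 lb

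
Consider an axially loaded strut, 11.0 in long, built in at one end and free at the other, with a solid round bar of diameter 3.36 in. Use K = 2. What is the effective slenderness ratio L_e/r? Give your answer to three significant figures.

λ ≈ 26.2

For a solid circle r = d/4 = 3.36/4 = 0.8400 in
L_e = K·L = 2 × 11.0 = 22.00 in
λ = L_e / r_min = 22.000 / 0.8400 = 26.2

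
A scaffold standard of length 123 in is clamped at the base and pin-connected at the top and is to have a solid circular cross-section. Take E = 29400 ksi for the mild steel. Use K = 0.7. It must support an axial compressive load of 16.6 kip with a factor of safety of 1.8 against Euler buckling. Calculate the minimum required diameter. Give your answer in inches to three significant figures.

d ≈ 1.99 in

Required P_cr = n·P = 1.8 × 16.6 = 29.88 kip
L_e = K·L = 0.7 × 123 = 86.10 in
Required I = P_cr·L_e²/(π²E) = 2.988×10^4 × 86.10² / (π² × 2.94×10^7) = 0.7634 in⁴
Solid circle: I = πd⁴/64  ⇒  d = (64I/π)^(1/4) = (64×0.7634/π)^(1/4) = 1.99 in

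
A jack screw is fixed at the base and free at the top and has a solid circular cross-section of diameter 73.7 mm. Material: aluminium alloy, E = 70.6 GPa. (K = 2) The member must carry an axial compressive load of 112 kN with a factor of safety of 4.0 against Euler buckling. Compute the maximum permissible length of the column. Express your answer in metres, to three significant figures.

I = πd⁴/64 = π×73.7⁴/64 = 1.448×10^6 mm⁴
I = 1.448×10^-6 m⁴
Required critical load P_cr = n·P = 4.0 × 112 = 448.0 kN = 4.480×10^5 N
From P_cr = π²EI/(K·L)²:  L = (1/K)·√(π²EI/P_cr) = (1/2)·√(π²×7.06×10^10×1.448×10^-6/4.480×10^5)
L = 0.750 m

L_max ≈ 0.750 m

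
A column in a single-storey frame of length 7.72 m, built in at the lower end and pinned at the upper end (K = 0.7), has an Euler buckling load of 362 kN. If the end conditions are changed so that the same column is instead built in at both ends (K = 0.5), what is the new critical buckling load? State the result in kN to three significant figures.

P_cr ∝ 1/K², so P_cr,new = P_cr,old × (K_old/K_new)² = 362 × (0.7/0.5)²
= 362 × 1.960 = 710 kN

P_cr ≈ 710 kN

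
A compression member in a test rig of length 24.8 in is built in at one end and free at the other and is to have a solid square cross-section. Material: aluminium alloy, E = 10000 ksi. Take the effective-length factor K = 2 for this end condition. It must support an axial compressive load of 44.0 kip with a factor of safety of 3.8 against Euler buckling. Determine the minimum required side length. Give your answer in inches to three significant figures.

a ≈ 2.66 in

Required P_cr = n·P = 3.8 × 44.0 = 167.2 kip
L_e = K·L = 2 × 24.8 = 49.60 in
Required I = P_cr·L_e²/(π²E) = 1.672×10^5 × 49.60² / (π² × 1.00×10^7) = 4.168 in⁴
Solid square: I = a⁴/12  ⇒  a = (12I)^(1/4) = (12×4.168)^(1/4) = 2.66 in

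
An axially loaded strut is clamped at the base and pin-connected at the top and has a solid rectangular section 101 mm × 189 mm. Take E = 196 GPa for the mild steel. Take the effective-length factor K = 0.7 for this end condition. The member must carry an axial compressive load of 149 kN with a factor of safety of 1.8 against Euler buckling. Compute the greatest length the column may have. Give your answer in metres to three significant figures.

L_max ≈ 15.5 m

Buckling occurs about the weak axis: I_min = h·b³/12 with b = 101 mm (the shorter side).
I_min = 189×101³/12 = 1.623×10^7 mm⁴
I = 1.623×10^-5 m⁴
Required critical load P_cr = n·P = 1.8 × 149 = 268.2 kN = 2.682×10^5 N
From P_cr = π²EI/(K·L)²:  L = (1/K)·√(π²EI/P_cr) = (1/0.7)·√(π²×1.96×10^11×1.623×10^-5/2.682×10^5)
L = 15.5 m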